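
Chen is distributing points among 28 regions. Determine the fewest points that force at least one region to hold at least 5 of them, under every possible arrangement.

With 112 points one could put exactly 4 in each of the 28 regions, and no region would reach 5.
One more point must land in a region that already has 4, giving it 5.
So 28 × 4 + 1 = 113 points are required.

113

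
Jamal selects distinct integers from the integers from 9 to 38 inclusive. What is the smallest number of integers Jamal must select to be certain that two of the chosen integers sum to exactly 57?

A set avoiding the sum 57 can contain at most one of each pair {x, 57−x}, plus the 10 elements whose complement lies outside the range.
The integers 9, …, 28 (20 of them) are such a set: any two sum to at least 9+10 = 19 and at most 27+28 = 55 < 57.
Any 21st integer completes one of the 10 pairs, so 21 choices force a sum of 57.

21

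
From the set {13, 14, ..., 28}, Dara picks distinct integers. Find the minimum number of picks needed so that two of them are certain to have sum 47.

12

Two chosen integers sum to 47 exactly when both halves of some pair {x, 47−x} with 19 ≤ x ≤ 47−x ≤ 28 are chosen — 5 such pairs.
The remaining 6 elements (those with no distinct partner in range) can never complete a 47-sum, so the worst case takes all of them and one from each pair: 6 + 5 = 11.
Pigeonhole: the 12th integer has to be the second member of some pair, so 11 + 1 = 12.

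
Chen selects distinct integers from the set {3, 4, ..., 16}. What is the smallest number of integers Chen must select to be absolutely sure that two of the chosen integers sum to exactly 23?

10

A set avoiding the sum 23 can contain at most one of each pair {x, 23−x}, plus the 4 elements whose complement lies outside the range.
The integers 3, …, 11 (9 of them) are such a set: any two sum to at least 3+4 = 7 and at most 10+11 = 21 < 23.
Any 10th integer completes one of the 5 pairs, so 10 choices force a sum of 23.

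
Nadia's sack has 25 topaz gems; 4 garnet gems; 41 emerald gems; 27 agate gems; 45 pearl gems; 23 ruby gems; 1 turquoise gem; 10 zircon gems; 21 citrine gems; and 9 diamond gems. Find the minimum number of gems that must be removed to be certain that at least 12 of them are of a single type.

Put each drawn gem into a box by type. The largest draw with every box below 12 takes min(count, 11) from each type; types with fewer than 11 contribute all they have.
Σ min(cᵢ, 11) = 11 + 4 + 11 + 11 + 11 + 11 + 1 + 10 + 11 + 9 = 90.
Draw number 90 + 1 = 91 must push one box to 12.

91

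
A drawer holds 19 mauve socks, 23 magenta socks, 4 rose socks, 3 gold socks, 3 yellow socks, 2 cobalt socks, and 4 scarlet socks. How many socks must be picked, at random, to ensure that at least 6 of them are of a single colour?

27

An adversary could hand out at most 5 socks per colour (5 colours run out sooner): 5 + 5 + 4 + 3 + 3 + 2 + 4 = 26 socks and still no colour has 6.
Pigeonhole: one more sock lands in a colour already at 5, so 27 draws are enough and 26 are not.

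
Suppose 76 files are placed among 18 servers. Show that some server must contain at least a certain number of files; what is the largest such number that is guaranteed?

The 18 servers are the holes and the 76 files are the pigeons.
If every server held at most 4 files, the total would be at most 18 × 4 = 72, which is less than 76.
So some server holds at least ⌈76/18⌉ = 5 files.

5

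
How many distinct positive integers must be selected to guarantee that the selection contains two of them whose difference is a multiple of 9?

Integers whose pairwise differences are multiples of 9 are exactly those sharing a remainder mod 9. By pigeonhole, the 9 residue classes mod 9 are the pigeonholes.
With 9 integers one could put 1 in each residue class and have no class reach 2.
The 10th integer pushes some class to 2, so 9·1 + 1 = 10.

10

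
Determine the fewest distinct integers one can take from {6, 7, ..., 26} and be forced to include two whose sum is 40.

A set avoiding the sum 40 can contain at most one of each pair {x, 40−x}, plus the 9 elements whose complement lies outside the range or equal to its own complement.
The integers 6, …, 20 (15 of them) are such a set: any two sum to at least 6+7 = 13 and at most 19+20 = 39 < 40.
By pigeonhole, any 16th integer completes one of the 6 pairs, so 16 choices force a sum of 40.

16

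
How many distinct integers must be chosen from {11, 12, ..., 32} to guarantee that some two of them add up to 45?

Group the elements by complementary pair {x, 45−x}: {13,32}, {14,31}, {15,30}, …, giving 10 two-element pairs and 2 integers whose partner 45−x falls outside [11,32].
Pigeonhole: treating each of those 12 groups as a pigeonhole, one can pick one integer per group — 12 integers — with no two summing to 45.
The 13th integer lands in an occupied pair, forcing a sum of 45.

13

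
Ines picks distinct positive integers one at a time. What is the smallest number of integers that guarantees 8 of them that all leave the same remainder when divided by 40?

By the pigeonhole principle, the 40 residue classes mod 40 are the pigeonholes.
With 280 integers one could put 7 in each residue class and have no class reach 8.
The 281st integer pushes some class to 8, so 40·7 + 1 = 281.

281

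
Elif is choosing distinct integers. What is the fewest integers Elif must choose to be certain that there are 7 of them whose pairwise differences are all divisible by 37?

223

Integers whose pairwise differences are multiples of 37 are exactly those sharing a remainder mod 37. The 37 residue classes mod 37 are the pigeonholes.
With 222 integers one could put 6 in each residue class and have no class reach 7.
The 223rd integer pushes some class to 7, so 37·6 + 1 = 223.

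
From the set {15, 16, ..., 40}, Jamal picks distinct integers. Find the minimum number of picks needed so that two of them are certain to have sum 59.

16

A set avoiding the sum 59 can contain at most one of each pair {x, 59−x}, plus the 4 elements whose complement lies outside the range.
The integers 15, …, 29 (15 of them) are such a set: any two sum to at least 15+16 = 31 and at most 28+29 = 57 < 59.
Any 16th integer completes one of the 11 pairs, so 16 choices force a sum of 59.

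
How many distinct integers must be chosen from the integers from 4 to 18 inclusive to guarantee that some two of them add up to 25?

10

A set avoiding the sum 25 can contain at most one of each pair {x, 25−x}, plus the 3 elements whose complement lies outside the range.
The integers 4, …, 12 (9 of them) are such a set: any two sum to at least 4+5 = 9 and at most 11+12 = 23 < 25.
Any 10th integer completes one of the 6 pairs, so 10 choices force a sum of 25.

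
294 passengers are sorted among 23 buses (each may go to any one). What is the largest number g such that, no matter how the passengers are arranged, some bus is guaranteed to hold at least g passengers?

13

By the pigeonhole principle, the 23 buses are the holes and the 294 passengers are the pigeons.
If every bus held at most 12 passengers, the total would be at most 23 × 12 = 276, which is less than 294.
So some bus holds at least ⌈294/23⌉ = 13 passengers.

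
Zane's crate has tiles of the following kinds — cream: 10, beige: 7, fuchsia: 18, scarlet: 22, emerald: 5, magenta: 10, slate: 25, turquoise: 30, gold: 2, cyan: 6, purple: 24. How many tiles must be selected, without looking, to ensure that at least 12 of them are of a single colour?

96

By the pigeonhole principle, put each drawn tile into a box by colour. The largest draw with every box below 12 takes min(count, 11) from each colour; colours with fewer than 11 contribute all they have.
Σ min(cᵢ, 11) = 10 + 7 + 11 + 11 + 5 + 10 + 11 + 11 + 2 + 6 + 11 = 95.
Draw number 95 + 1 = 96 must push one box to 12.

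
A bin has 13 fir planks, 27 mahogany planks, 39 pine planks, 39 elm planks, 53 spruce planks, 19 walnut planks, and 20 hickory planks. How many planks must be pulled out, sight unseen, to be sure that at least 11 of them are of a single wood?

By the pigeonhole principle, the 7 woods are the holes; the planks drawn are the pigeons.
To avoid 11 of any one wood, the worst case takes at most 10 of each wood.
That gives 10 + 10 + 10 + 10 + 10 + 10 + 10 = 70 planks with no wood reaching 11.
The next plank forces some wood to 11, so 70 + 1 = 71.

71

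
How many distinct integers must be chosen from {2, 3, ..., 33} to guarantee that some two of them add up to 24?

A set avoiding the sum 24 can contain at most one of each pair {x, 24−x}, plus the 12 elements whose complement lies outside the range or equal to its own complement.
The integers 12, …, 33 (22 of them) are such a set: any two sum to at least 12+13 = 25 > 24.
Any 23rd integer completes one of the 10 pairs, so 23 choices force a sum of 24.

23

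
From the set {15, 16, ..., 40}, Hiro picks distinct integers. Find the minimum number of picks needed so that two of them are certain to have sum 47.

A set avoiding the sum 47 can contain at most one of each pair {x, 47−x}, plus the 8 elements whose complement lies outside the range.
The integers 24, …, 40 (17 of them) are such a set: any two sum to at least 24+25 = 49 > 47.
Pigeonhole: any 18th integer completes one of the 9 pairs, so 18 choices force a sum of 47.

18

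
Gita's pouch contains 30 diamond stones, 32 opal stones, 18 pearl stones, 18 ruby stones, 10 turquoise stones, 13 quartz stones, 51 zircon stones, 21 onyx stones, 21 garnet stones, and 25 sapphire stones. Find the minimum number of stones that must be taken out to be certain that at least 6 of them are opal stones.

213

In the worst case for collecting opal stones, every non-opal stone comes out first.
There are 30 + 18 + 18 + 10 + 13 + 51 + 21 + 21 + 25 = 207 non-opal stones altogether.
After those, each further stone must be opal, so 207 + 6 = 213 draws guarantee 6 opal stones.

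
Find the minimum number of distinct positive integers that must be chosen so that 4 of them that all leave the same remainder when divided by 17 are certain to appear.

Pigeonhole: the 17 residue classes mod 17 are the pigeonholes.
With 51 integers one could put 3 in each residue class and have no class reach 4.
The 52nd integer pushes some class to 4, so 17·3 + 1 = 52.

52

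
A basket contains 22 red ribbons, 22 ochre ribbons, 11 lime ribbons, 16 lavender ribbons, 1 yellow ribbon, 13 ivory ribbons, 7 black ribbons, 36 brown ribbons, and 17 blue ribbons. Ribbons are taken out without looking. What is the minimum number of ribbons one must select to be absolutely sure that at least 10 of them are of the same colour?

The 9 colours are the holes; the ribbons drawn are the pigeons.
To avoid 10 of any one colour, the worst case takes at most 9 of each colour, or every ribbon of a colour that has fewer than 9.
That gives 9 + 9 + 9 + 9 + 1 + 9 + 7 + 9 + 9 = 71 ribbons with no colour reaching 10.
The next ribbon forces some colour to 10, so 71 + 1 = 72.

72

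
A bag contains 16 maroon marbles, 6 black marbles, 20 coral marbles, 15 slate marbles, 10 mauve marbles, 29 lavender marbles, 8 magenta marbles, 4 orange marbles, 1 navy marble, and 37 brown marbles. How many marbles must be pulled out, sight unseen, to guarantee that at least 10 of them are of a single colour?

The 10 colours are the holes; the marbles drawn are the pigeons.
To avoid 10 of any one colour, the worst case takes at most 9 of each colour, or every marble of a colour that has fewer than 9.
That gives 9 + 6 + 9 + 9 + 9 + 9 + 8 + 4 + 1 + 9 = 73 marbles with no colour reaching 10.
The next marble forces some colour to 10, so 73 + 1 = 74.

74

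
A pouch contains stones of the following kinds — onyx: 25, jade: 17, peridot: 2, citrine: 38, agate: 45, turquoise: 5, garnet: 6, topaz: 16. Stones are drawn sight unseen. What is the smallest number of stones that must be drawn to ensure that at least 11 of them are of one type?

An adversary could hand out at most 10 stones per type (peridot, turquoise, garnet run out sooner): 10 + 10 + 2 + 10 + 10 + 5 + 6 + 10 = 63 stones and still no type has 11.
One more stone lands in a type already at 10, so 64 draws are enough and 63 are not.

64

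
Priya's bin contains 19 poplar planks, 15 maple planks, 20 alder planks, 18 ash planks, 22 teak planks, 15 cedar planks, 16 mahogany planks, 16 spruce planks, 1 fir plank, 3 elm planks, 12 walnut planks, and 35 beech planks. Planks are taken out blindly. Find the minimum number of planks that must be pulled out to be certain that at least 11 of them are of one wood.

By the pigeonhole principle, put each drawn plank into a box by wood. The largest draw with every box below 11 takes min(count, 10) from each wood; woods with fewer than 10 contribute all they have.
Σ min(cᵢ, 10) = 10 + 10 + 10 + 10 + 10 + 10 + 10 + 10 + 1 + 3 + 10 + 10 = 104.
Draw number 104 + 1 = 105 must push one box to 11.

105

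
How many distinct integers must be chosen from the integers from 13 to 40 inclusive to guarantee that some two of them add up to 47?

Group the elements by complementary pair {x, 47−x}: {13,34}, {14,33}, {15,32}, …, giving 11 two-element pairs and 6 integers whose partner 47−x falls outside [13,40].
Treating each of those 17 groups as a pigeonhole, one can pick one integer per group — 17 integers — with no two summing to 47.
The 18th integer lands in an occupied pair, forcing a sum of 47.

18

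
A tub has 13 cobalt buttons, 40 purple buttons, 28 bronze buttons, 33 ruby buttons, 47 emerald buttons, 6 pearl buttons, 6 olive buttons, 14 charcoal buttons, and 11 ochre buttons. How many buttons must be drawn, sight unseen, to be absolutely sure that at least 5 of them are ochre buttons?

192

In the worst case for collecting ochre buttons, every non-ochre button comes out first.
There are 13 + 40 + 28 + 33 + 47 + 6 + 6 + 14 = 187 non-ochre buttons altogether.
After those, each further button must be ochre, so 187 + 5 = 192 draws guarantee 5 ochre buttons.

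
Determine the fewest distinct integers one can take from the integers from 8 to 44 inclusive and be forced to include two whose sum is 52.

20

Group the elements by complementary pair {x, 52−x}: {8,44}, {9,43}, {10,42}, …, giving 18 two-element pairs and the single value 26 (it cannot pair with itself since the integers are distinct).
By the pigeonhole principle, treating each of those 19 groups as a pigeonhole, one can pick one integer per group — 19 integers — with no two summing to 52.
The 20th integer lands in an occupied pair, forcing a sum of 52.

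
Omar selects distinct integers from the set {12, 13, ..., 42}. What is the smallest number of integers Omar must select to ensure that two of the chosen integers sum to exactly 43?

22

Group the elements by complementary pair {x, 43−x}: {12,31}, {13,30}, {14,29}, …, giving 10 two-element pairs and 11 integers whose partner 43−x falls outside [12,42].
Treating each of those 21 groups as a pigeonhole, one can pick one integer per group — 21 integers — with no two summing to 43.
The 22nd integer lands in an occupied pair, forcing a sum of 43.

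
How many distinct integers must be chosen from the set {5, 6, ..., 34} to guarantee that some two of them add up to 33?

19

Group the elements by complementary pair {x, 33−x}: {5,28}, {6,27}, {7,26}, …, giving 12 two-element pairs and 6 integers whose partner 33−x falls outside [5,34].
By the pigeonhole principle, treating each of those 18 groups as a pigeonhole, one can pick one integer per group — 18 integers — with no two summing to 33.
The 19th integer lands in an occupied pair, forcing a sum of 33.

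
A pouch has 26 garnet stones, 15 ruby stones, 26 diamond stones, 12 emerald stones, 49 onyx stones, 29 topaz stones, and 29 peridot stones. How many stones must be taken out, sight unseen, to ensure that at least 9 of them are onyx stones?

In the worst case for collecting onyx stones, every non-onyx stone comes out first.
There are 26 + 15 + 26 + 12 + 29 + 29 = 137 non-onyx stones altogether.
After those, each further stone must be onyx, so 137 + 9 = 146 draws guarantee 9 onyx stones.

146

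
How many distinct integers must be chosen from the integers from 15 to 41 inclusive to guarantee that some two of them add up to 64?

19

Group the elements by complementary pair {x, 64−x}: {23,41}, {24,40}, {25,39}, …, giving 9 two-element pairs, the single value 32 (it cannot pair with itself since the integers are distinct), and 8 integers whose partner 64−x falls outside [15,41].
Treating each of those 18 groups as a pigeonhole, one can pick one integer per group — 18 integers — with no two summing to 64.
The 19th integer lands in an occupied pair, forcing a sum of 64.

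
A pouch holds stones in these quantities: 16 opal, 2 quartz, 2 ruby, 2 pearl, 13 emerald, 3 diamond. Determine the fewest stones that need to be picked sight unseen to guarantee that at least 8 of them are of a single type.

Pigeonhole: the 6 types are the holes; the stones drawn are the pigeons.
To avoid 8 of any one type, the worst case takes at most 7 of each type, or every stone of a type that has fewer than 7.
That gives 7 + 2 + 2 + 2 + 7 + 3 = 23 stones with no type reaching 8.
The next stone forces some type to 8, so 23 + 1 = 24.

24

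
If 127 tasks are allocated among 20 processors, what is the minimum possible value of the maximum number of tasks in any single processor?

7

The 20 processors are the holes and the 127 tasks are the pigeons.
If every processor held at most 6 tasks, the total would be at most 20 × 6 = 120, which is less than 127.
So some processor holds at least ⌈127/20⌉ = 7 tasks.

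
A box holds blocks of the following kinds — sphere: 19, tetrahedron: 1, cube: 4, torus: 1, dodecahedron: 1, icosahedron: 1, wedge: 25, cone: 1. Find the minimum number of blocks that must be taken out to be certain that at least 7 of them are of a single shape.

22

By pigeonhole, put each drawn block into a box by shape. The largest draw with every box below 7 takes min(count, 6) from each shape; shapes with fewer than 6 contribute all they have.
Σ min(cᵢ, 6) = 6 + 1 + 4 + 1 + 1 + 1 + 6 + 1 = 21.
Draw number 21 + 1 = 22 must push one box to 7.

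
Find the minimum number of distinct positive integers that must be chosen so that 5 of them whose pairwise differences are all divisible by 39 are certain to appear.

Integers whose pairwise differences are multiples of 39 are exactly those sharing a remainder mod 39. By pigeonhole, the 39 residue classes mod 39 are the pigeonholes.
With 156 integers one could put 4 in each residue class and have no class reach 5.
The 157th integer pushes some class to 5, so 39·4 + 1 = 157.

157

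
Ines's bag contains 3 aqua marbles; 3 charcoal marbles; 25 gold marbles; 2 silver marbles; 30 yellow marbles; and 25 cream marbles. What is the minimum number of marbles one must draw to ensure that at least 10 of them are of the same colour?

36

Put each drawn marble into a box by colour. The largest draw with every box below 10 takes min(count, 9) from each colour; colours with fewer than 9 contribute all they have.
Σ min(cᵢ, 9) = 3 + 3 + 9 + 2 + 9 + 9 = 35.
Draw number 35 + 1 = 36 must push one box to 10.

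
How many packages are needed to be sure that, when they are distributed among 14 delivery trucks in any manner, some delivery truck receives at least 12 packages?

With 154 packages one could put exactly 11 in each of the 14 delivery trucks, and no delivery truck would reach 12.
By pigeonhole, one more package must land in a delivery truck that already has 11, giving it 12.
So 14 × 11 + 1 = 155 packages are required.

155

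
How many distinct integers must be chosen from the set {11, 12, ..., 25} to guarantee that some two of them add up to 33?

10

Two chosen integers sum to 33 exactly when both halves of some pair {x, 33−x} with 11 ≤ x ≤ 33−x ≤ 22 are chosen — 6 such pairs.
The remaining 3 elements (those with no distinct partner in range) can never complete a 33-sum, so the worst case takes all of them and one from each pair: 3 + 6 = 9.
By pigeonhole, the 10th integer has to be the second member of some pair, so 9 + 1 = 10.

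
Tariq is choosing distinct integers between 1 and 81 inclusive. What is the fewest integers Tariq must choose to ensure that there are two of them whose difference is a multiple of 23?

Integers whose pairwise differences are multiples of 23 are exactly those sharing a remainder mod 23. The 23 residue classes mod 23 are the pigeonholes.
With 23 integers one could put 1 in each residue class and have no class reach 2.
The 24th integer pushes some class to 2, so 23·1 + 1 = 24.

24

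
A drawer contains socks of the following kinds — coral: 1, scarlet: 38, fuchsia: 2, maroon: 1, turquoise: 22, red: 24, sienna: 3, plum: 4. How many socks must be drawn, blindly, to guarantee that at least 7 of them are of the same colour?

30

The 8 colours are the holes; the socks drawn are the pigeons.
To avoid 7 of any one colour, the worst case takes at most 6 of each colour, or every sock of a colour that has fewer than 6.
That gives 1 + 6 + 2 + 1 + 6 + 6 + 3 + 4 = 29 socks with no colour reaching 7.
The next sock forces some colour to 7, so 29 + 1 = 30.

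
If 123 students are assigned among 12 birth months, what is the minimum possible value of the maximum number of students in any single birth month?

11

The 12 birth months are the holes and the 123 students are the pigeons.
If every birth month held at most 10 students, the total would be at most 12 × 10 = 120, which is less than 123.
So some birth month holds at least ⌈123/12⌉ = 11 students.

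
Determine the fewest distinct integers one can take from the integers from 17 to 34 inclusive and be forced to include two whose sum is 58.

Two chosen integers sum to 58 exactly when both halves of some pair {x, 58−x} with 24 ≤ x ≤ 58−x ≤ 34 are chosen — 5 such pairs.
The remaining 8 elements (those with no distinct partner in range) can never complete a 58-sum, so the worst case takes all of them and one from each pair: 8 + 5 = 13.
The 14th integer has to be the second member of some pair, so 13 + 1 = 14.

14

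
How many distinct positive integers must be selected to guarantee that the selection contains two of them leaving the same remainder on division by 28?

29

The 28 residue classes mod 28 are the pigeonholes.
With 28 integers one could put 1 in each residue class and have no class reach 2.
The 29th integer pushes some class to 2, so 28·1 + 1 = 29.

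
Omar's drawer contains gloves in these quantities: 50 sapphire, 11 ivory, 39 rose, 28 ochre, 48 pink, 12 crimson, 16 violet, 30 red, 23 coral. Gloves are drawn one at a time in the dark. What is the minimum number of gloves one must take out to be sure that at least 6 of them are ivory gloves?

252

In the worst case for collecting ivory gloves, every non-ivory glove comes out first.
There are 50 + 39 + 28 + 48 + 12 + 16 + 30 + 23 = 246 non-ivory gloves altogether.
After those, each further glove must be ivory, so 246 + 6 = 252 draws guarantee 6 ivory gloves.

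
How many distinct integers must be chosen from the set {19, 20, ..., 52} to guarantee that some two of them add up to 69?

Two chosen integers sum to 69 exactly when both halves of some pair {x, 69−x} with 19 ≤ x ≤ 69−x ≤ 50 are chosen — 16 such pairs.
The remaining 2 elements (those with no distinct partner in range) can never complete a 69-sum, so the worst case takes all of them and one from each pair: 2 + 16 = 18.
Pigeonhole: the 19th integer has to be the second member of some pair, so 18 + 1 = 19.

19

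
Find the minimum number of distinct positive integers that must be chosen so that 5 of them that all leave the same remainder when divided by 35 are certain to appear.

By pigeonhole, the 35 residue classes mod 35 are the pigeonholes.
With 140 integers one could put 4 in each residue class and have no class reach 5.
The 141st integer pushes some class to 5, so 35·4 + 1 = 141.

141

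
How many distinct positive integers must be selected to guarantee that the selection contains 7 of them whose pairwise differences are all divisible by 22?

Integers whose pairwise differences are multiples of 22 are exactly those sharing a remainder mod 22. By pigeonhole, the 22 residue classes mod 22 are the pigeonholes.
With 132 integers one could put 6 in each residue class and have no class reach 7.
The 133rd integer pushes some class to 7, so 22·6 + 1 = 133.

133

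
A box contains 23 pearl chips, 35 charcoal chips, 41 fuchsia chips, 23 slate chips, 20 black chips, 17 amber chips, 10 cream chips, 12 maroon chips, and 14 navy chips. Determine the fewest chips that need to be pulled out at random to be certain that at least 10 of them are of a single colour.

82

By pigeonhole, put each drawn chip into a box by colour. The largest draw with every box below 10 takes min(count, 9) from each colour.
Σ min(cᵢ, 9) = 9 + 9 + 9 + 9 + 9 + 9 + 9 + 9 + 9 = 81.
Draw number 81 + 1 = 82 must push one box to 10.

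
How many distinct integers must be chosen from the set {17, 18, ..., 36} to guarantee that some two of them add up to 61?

A set avoiding the sum 61 can contain at most one of each pair {x, 61−x}, plus the 8 elements whose complement lies outside the range.
The integers 17, …, 30 (14 of them) are such a set: any two sum to at least 17+18 = 35 and at most 29+30 = 59 < 61.
By the pigeonhole principle, any 15th integer completes one of the 6 pairs, so 15 choices force a sum of 61.

15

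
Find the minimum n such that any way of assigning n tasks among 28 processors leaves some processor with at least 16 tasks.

421

With 420 tasks one could put exactly 15 in each of the 28 processors, and no processor would reach 16.
Pigeonhole: one more task must land in a processor that already has 15, giving it 16.
So 28 × 15 + 1 = 421 tasks are required.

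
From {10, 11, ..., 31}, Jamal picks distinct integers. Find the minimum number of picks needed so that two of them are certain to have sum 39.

13

Group the elements by complementary pair {x, 39−x}: {10,29}, {11,28}, {12,27}, …, giving 10 two-element pairs and 2 integers whose partner 39−x falls outside [10,31].
Treating each of those 12 groups as a pigeonhole, one can pick one integer per group — 12 integers — with no two summing to 39.
The 13th integer lands in an occupied pair, forcing a sum of 39.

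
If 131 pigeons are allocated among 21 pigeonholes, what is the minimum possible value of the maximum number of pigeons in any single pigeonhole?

By pigeonhole, the 21 pigeonholes are the holes and the 131 pigeons are the pigeons.
If every pigeonhole held at most 6 pigeons, the total would be at most 21 × 6 = 126, which is less than 131.
So some pigeonhole holds at least ⌈131/21⌉ = 7 pigeons.

7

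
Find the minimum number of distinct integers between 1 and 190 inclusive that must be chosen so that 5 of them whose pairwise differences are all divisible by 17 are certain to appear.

Integers whose pairwise differences are multiples of 17 are exactly those sharing a remainder mod 17. The 17 residue classes mod 17 are the pigeonholes.
With 68 integers one could put 4 in each residue class and have no class reach 5.
The 69th integer pushes some class to 5, so 17·4 + 1 = 69.

69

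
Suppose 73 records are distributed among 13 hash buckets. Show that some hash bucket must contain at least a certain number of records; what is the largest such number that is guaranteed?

The 13 hash buckets are the holes and the 73 records are the pigeons.
If every hash bucket held at most 5 records, the total would be at most 13 × 5 = 65, which is less than 73.
So some hash bucket holds at least ⌈73/13⌉ = 6 records.

6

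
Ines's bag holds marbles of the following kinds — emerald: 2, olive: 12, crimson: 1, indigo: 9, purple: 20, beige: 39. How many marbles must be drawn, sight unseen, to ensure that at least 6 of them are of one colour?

24

The 6 colours are the holes; the marbles drawn are the pigeons.
To avoid 6 of any one colour, the worst case takes at most 5 of each colour, or every marble of a colour that has fewer than 5.
That gives 2 + 5 + 1 + 5 + 5 + 5 = 23 marbles with no colour reaching 6.
The next marble forces some colour to 6, so 23 + 1 = 24.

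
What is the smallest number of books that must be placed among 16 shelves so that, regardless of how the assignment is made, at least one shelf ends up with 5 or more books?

With 64 books one could put exactly 4 in each of the 16 shelves, and no shelf would reach 5.
One more book must land in a shelf that already has 4, giving it 5.
So 16 × 4 + 1 = 65 books are required.

65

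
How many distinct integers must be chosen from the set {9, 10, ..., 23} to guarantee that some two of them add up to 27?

Group the elements by complementary pair {x, 27−x}: {9,18}, {10,17}, {11,16}, …, giving 5 two-element pairs and 5 integers whose partner 27−x falls outside [9,23].
Treating each of those 10 groups as a pigeonhole, one can pick one integer per group — 10 integers — with no two summing to 27.
The 11th integer lands in an occupied pair, forcing a sum of 27.

11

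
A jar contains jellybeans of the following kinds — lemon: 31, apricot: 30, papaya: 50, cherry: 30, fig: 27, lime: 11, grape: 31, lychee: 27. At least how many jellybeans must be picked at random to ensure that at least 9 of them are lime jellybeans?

235

In the worst case for collecting lime jellybeans, every non-lime jellybean comes out first.
There are 31 + 30 + 50 + 30 + 27 + 31 + 27 = 226 non-lime jellybeans altogether.
After those, each further jellybean must be lime, so 226 + 9 = 235 draws guarantee 9 lime jellybeans.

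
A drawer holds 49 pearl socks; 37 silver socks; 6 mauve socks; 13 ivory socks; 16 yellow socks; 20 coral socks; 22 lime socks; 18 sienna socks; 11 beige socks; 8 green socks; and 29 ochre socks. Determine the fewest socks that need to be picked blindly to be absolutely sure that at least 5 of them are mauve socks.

In the worst case for collecting mauve socks, every non-mauve sock comes out first.
There are 49 + 37 + 13 + 16 + 20 + 22 + 18 + 11 + 8 + 29 = 223 non-mauve socks altogether.
After those, each further sock must be mauve, so 223 + 5 = 228 draws guarantee 5 mauve socks.

228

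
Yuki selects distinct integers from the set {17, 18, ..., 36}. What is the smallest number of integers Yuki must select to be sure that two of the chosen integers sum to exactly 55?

A set avoiding the sum 55 can contain at most one of each pair {x, 55−x}, plus the 2 elements whose complement lies outside the range.
The integers 17, …, 27 (11 of them) are such a set: any two sum to at least 17+18 = 35 and at most 26+27 = 53 < 55.
By pigeonhole, any 12th integer completes one of the 9 pairs, so 12 choices force a sum of 55.

12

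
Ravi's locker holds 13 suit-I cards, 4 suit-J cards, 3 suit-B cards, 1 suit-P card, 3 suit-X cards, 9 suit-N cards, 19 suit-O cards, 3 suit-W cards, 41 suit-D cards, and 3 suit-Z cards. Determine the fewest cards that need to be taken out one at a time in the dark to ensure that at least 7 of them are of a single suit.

An adversary could hand out at most 6 cards per suit (6 suits run out sooner): 6 + 4 + 3 + 1 + 3 + 6 + 6 + 3 + 6 + 3 = 41 cards and still no suit has 7.
One more card lands in a suit already at 6, so 42 draws are enough and 41 are not.

42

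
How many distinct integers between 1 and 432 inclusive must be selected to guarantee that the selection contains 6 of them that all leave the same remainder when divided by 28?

By the pigeonhole principle, the 28 residue classes mod 28 are the pigeonholes.
With 140 integers one could put 5 in each residue class and have no class reach 6.
The 141st integer pushes some class to 6, so 28·5 + 1 = 141.

141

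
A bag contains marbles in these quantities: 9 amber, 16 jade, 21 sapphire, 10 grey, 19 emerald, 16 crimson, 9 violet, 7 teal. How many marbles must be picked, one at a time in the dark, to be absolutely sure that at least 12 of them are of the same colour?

80

An adversary could hand out at most 11 marbles per colour (4 colours run out sooner): 9 + 11 + 11 + 10 + 11 + 11 + 9 + 7 = 79 marbles and still no colour has 12.
One more marble lands in a colour already at 11, so 80 draws are enough and 79 are not.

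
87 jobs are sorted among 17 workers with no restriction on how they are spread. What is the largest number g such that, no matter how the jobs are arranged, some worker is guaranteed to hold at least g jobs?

By the pigeonhole principle, the 17 workers are the holes and the 87 jobs are the pigeons.
If every worker held at most 5 jobs, the total would be at most 17 × 5 = 85, which is less than 87.
So some worker holds at least ⌈87/17⌉ = 6 jobs.

6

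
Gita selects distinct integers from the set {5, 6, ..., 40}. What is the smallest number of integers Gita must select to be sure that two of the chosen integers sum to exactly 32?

26

Two chosen integers sum to 32 exactly when both halves of some pair {x, 32−x} with 5 ≤ x ≤ 32−x ≤ 27 are chosen — 11 such pairs.
The remaining 14 elements (those with no distinct partner in range) can never complete a 32-sum, so the worst case takes all of them and one from each pair: 14 + 11 = 25.
The 26th integer has to be the second member of some pair, so 25 + 1 = 26.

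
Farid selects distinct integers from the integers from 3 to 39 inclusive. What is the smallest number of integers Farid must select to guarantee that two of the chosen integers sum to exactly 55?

26

Group the elements by complementary pair {x, 55−x}: {16,39}, {17,38}, {18,37}, …, giving 12 two-element pairs and 13 integers whose partner 55−x falls outside [3,39].
Treating each of those 25 groups as a pigeonhole, one can pick one integer per group — 25 integers — with no two summing to 55.
The 26th integer lands in an occupied pair, forcing a sum of 55.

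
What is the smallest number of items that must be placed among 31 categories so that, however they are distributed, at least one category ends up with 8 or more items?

218

With 217 items one could put exactly 7 in each of the 31 categories, and no category would reach 8.
By the pigeonhole principle, one more item must land in a category that already has 7, giving it 8.
So 31 × 7 + 1 = 218 items are required.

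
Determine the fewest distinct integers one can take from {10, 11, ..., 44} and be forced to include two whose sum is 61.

22

Two chosen integers sum to 61 exactly when both halves of some pair {x, 61−x} with 17 ≤ x ≤ 61−x ≤ 44 are chosen — 14 such pairs.
The remaining 7 elements (those with no distinct partner in range) can never complete a 61-sum, so the worst case takes all of them and one from each pair: 7 + 14 = 21.
The 22nd integer has to be the second member of some pair, so 21 + 1 = 22.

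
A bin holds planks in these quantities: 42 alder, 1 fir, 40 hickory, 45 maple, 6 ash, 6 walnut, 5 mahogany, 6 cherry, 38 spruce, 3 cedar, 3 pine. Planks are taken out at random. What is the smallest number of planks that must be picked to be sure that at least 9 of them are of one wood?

Put each drawn plank into a box by wood. The largest draw with every box below 9 takes min(count, 8) from each wood; woods with fewer than 8 contribute all they have.
Σ min(cᵢ, 8) = 8 + 1 + 8 + 8 + 6 + 6 + 5 + 6 + 8 + 3 + 3 = 62.
Draw number 62 + 1 = 63 must push one box to 9.

63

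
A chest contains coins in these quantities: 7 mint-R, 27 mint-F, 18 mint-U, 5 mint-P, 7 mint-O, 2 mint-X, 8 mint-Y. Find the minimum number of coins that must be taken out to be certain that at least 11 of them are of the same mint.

50

The 7 mints are the holes; the coins drawn are the pigeons.
To avoid 11 of any one mint, the worst case takes at most 10 of each mint, or every coin of a mint that has fewer than 10.
That gives 7 + 10 + 10 + 5 + 7 + 2 + 8 = 49 coins with no mint reaching 11.
The next coin forces some mint to 11, so 49 + 1 = 50.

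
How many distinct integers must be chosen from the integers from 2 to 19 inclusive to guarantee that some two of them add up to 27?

13

Group the elements by complementary pair {x, 27−x}: {8,19}, {9,18}, {10,17}, …, giving 6 two-element pairs and 6 integers whose partner 27−x falls outside [2,19].
By pigeonhole, treating each of those 12 groups as a pigeonhole, one can pick one integer per group — 12 integers — with no two summing to 27.
The 13th integer lands in an occupied pair, forcing a sum of 27.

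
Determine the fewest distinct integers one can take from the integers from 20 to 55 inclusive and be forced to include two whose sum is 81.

22

Group the elements by complementary pair {x, 81−x}: {26,55}, {27,54}, {28,53}, …, giving 15 two-element pairs and 6 integers whose partner 81−x falls outside [20,55].
By the pigeonhole principle, treating each of those 21 groups as a pigeonhole, one can pick one integer per group — 21 integers — with no two summing to 81.
The 22nd integer lands in an occupied pair, forcing a sum of 81.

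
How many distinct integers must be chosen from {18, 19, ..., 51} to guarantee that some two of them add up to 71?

A set avoiding the sum 71 can contain at most one of each pair {x, 71−x}, plus the 2 elements whose complement lies outside the range.
The integers 18, …, 35 (18 of them) are such a set: any two sum to at least 18+19 = 37 and at most 34+35 = 69 < 71.
Any 19th integer completes one of the 16 pairs, so 19 choices force a sum of 71.

19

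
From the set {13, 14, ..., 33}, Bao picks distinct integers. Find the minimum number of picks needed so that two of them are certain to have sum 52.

Two chosen integers sum to 52 exactly when both halves of some pair {x, 52−x} with 19 ≤ x ≤ 52−x ≤ 33 are chosen — 7 such pairs.
The remaining 7 elements (those with no distinct partner in range) can never complete a 52-sum, so the worst case takes all of them and one from each pair: 7 + 7 = 14.
Pigeonhole: the 15th integer has to be the second member of some pair, so 14 + 1 = 15.

15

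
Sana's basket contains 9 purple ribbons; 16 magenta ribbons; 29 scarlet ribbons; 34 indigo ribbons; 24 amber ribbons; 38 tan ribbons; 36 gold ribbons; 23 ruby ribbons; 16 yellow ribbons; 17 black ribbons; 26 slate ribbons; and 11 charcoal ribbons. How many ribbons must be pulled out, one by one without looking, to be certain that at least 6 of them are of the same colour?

By pigeonhole, put each drawn ribbon into a box by colour. The largest draw with every box below 6 takes min(count, 5) from each colour.
Σ min(cᵢ, 5) = 5 + 5 + 5 + 5 + 5 + 5 + 5 + 5 + 5 + 5 + 5 + 5 = 60.
Draw number 60 + 1 = 61 must push one box to 6.

61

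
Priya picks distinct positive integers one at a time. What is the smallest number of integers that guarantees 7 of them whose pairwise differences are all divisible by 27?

Integers whose pairwise differences are multiples of 27 are exactly those sharing a remainder mod 27. By pigeonhole, the 27 residue classes mod 27 are the pigeonholes.
With 162 integers one could put 6 in each residue class and have no class reach 7.
The 163rd integer pushes some class to 7, so 27·6 + 1 = 163.

163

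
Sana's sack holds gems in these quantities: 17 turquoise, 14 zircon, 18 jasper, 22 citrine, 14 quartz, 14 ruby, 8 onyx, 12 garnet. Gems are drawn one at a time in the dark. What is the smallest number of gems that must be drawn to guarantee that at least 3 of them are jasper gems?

104

In the worst case for collecting jasper gems, every non-jasper gem comes out first.
There are 17 + 14 + 22 + 14 + 14 + 8 + 12 = 101 non-jasper gems altogether.
After those, each further gem must be jasper, so 101 + 3 = 104 draws guarantee 3 jasper gems.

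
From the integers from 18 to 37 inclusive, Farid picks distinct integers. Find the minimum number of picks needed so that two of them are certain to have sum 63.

15

Two chosen integers sum to 63 exactly when both halves of some pair {x, 63−x} with 26 ≤ x ≤ 63−x ≤ 37 are chosen — 6 such pairs.
The remaining 8 elements (those with no distinct partner in range) can never complete a 63-sum, so the worst case takes all of them and one from each pair: 8 + 6 = 14.
The 15th integer has to be the second member of some pair, so 14 + 1 = 15.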